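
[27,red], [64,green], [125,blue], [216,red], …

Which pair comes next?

[343,green]

First component: 27, 64, 125, 216 → 343 (perfect cubes: 3³, 4³, 5³, …).
Colour goes red, green, blue, red → green (repeats red → green → blue).
Combining the parts gives [343,green].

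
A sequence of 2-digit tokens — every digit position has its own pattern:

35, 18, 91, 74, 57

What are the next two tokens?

30, 13

First digit goes 3, 1, 9, 7, 5 → 3 → 1 (−2 each step, mod 10).
Second digit: 5, 8, 1, 4, 7 → 0 → 3 (+3 each step, mod 10).
So the next two tokens are 30 and 13.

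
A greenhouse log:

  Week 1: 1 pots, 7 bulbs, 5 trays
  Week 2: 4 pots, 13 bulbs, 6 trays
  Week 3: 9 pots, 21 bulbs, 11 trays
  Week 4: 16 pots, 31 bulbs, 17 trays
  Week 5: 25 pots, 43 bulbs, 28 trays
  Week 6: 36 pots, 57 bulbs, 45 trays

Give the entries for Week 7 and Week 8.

49 pots, 73 bulbs, 73 trays; 64 pots, 91 bulbs, 118 trays

For the pots, perfect squares: 1², 2², 3², …: 1, 4, 9, 16, 25, 36 → 49 → 64.
For the bulbs, differences are 6, 8, 10, … (increasing by 2 each time): 7, 13, 21, 31, 43, 57 → 73 → 91.
Trays: each term is the sum of the two before it, so 5, 6, 11, 17, 28, 45 → 73 → 118.
Putting the parts together: 49 pots, 73 bulbs, 73 trays and then 64 pots, 91 bulbs, 118 trays.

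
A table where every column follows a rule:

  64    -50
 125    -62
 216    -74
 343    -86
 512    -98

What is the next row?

First component: perfect cubes: 4³, 5³, 6³, …, so 64, 125, 216, 343, 512 → 729.
Second component — −12 each step: -50, -62, -74, -86, -98 → -110.
Combining the parts gives 729  -110.

729  -110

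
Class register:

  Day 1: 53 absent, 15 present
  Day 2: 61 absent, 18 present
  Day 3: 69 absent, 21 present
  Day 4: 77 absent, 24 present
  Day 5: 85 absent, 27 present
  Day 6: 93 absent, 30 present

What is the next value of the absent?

Absent goes 53, 61, 69, 77, 85, 93 → 101 (+8 each step).

101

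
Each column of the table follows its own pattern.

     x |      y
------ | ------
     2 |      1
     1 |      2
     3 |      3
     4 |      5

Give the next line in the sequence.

Column x: each term is the sum of the two before it; 2, 1, 3, 4 → 7.
Column y goes 1, 2, 3, 5 → 8 (each term is the sum of the two before it).
Combining the parts gives 7  8.

7  8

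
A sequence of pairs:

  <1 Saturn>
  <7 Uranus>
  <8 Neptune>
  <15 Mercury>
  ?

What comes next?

<23 Venus>

First component — each term is the sum of the two before it: 1, 7, 8, 15 → 23.
Planet: runs through the planets Mercury→Neptune, so Saturn, Uranus, Neptune, Mercury → Venus.
So the next pair is <23 Venus>.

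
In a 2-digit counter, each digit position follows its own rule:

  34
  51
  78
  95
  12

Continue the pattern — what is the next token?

First digit — +2 each step, mod 10: 3, 5, 7, 9, 1 → 3.
Second digit goes 4, 1, 8, 5, 2 → 9 (−3 each step, mod 10).
So the next token is 39.

39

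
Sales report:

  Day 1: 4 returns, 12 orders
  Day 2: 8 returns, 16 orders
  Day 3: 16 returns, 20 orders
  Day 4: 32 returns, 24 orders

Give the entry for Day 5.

64 returns, 28 orders

Returns: ×2 each step, so 4, 8, 16, 32 → 64.
Orders: 12, 16, 20, 24 → 28 (+4 each step).
So the next record is 64 returns, 28 orders.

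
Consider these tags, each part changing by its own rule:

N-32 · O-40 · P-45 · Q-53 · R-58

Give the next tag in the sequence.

S-66

For the letter, letters move forward 1 place in the alphabet: N, O, P, Q, R → S.
Second component goes 32, 40, 45, 53, 58 → 66 (alternating steps +8, +5, +8, +5, …).
Putting it together: S-66.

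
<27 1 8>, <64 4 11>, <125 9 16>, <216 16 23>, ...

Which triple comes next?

First entry: 27, 64, 125, 216 → 343 (perfect cubes: 3³, 4³, 5³, …).
For the second entry, perfect squares: 1², 2², 3², …: 1, 4, 9, 16 → 25.
Third entry goes 8, 11, 16, 23 → 32 (always 7 more than the second entry).
Putting it together: <343 25 32>.

<343 25 32>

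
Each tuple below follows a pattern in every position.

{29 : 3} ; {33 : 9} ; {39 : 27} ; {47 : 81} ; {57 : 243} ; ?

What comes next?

{69 : 729}

First value: 29, 33, 39, 47, 57 → 69 (differences are 4, 6, 8, … (increasing by 2 each time)).
Second value: ×3 each step, so 3, 9, 27, 81, 243 → 729.
So the next tuple is {69 : 729}.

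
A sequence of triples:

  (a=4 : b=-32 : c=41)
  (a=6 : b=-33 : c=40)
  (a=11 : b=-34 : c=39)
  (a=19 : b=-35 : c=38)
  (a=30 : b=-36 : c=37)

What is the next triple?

(a=44 : b=-37 : c=36)

A: 4, 6, 11, 19, 30 → 44 (differences are 2, 5, 8, … (increasing by 3 each time)).
B: -32, -33, -34, -35, -36 → -37 (−1 each step).
C — −1 each step: 41, 40, 39, 38, 37 → 36.
Combining the parts gives (a=44 : b=-37 : c=36).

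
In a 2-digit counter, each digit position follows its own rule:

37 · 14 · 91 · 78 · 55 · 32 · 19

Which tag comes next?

96

First digit: −2 each step, mod 10; 3, 1, 9, 7, 5, 3, 1 → 9.
Second digit: −3 each step, mod 10, so 7, 4, 1, 8, 5, 2, 9 → 6.
Combining the parts gives 96.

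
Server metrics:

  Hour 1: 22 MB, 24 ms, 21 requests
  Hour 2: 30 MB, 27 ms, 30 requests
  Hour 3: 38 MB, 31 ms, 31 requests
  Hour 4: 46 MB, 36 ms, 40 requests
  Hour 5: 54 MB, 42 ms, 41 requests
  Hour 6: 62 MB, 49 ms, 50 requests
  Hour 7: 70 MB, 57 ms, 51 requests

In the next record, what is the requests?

60

Requests goes 21, 30, 31, 40, 41, 50, 51 → 60 (alternating steps +9, +1, +9, +1, …).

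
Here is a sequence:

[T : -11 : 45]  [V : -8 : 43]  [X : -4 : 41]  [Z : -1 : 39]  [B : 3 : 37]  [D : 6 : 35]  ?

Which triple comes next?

Letter: T, V, X, Z, B, D → F (letters move forward 2 places in the alphabet, wrapping Z→A).
Second value: -11, -8, -4, -1, 3, 6 → 10 (alternating steps +3, +4, +3, +4, …).
Third value goes 45, 43, 41, 39, 37, 35 → 33 (−2 each step).
Putting it together: [F : 10 : 33].

[F : 10 : 33]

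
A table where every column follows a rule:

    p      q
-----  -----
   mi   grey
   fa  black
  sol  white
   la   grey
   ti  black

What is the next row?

do  white

Column p: runs through the solfège scale do→ti; mi, fa, sol, la, ti → do.
For the column q, repeats grey → black → white: grey, black, white, grey, black → white.
So the next row is do  white.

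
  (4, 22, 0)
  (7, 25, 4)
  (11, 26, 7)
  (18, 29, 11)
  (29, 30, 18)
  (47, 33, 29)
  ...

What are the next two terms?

For the first entry, each term is the sum of the two before it: 4, 7, 11, 18, 29, 47 → 76 → 123.
Second entry: 22, 25, 26, 29, 30, 33 → 34 → 37 (alternating steps +3, +1, +3, +1, …).
Third entry: always the previous value of the first entry; 0, 4, 7, 11, 18, 29 → 47 → 76.
So the next two terms are (76, 34, 47) and (123, 37, 76).

(76, 34, 47), (123, 37, 76)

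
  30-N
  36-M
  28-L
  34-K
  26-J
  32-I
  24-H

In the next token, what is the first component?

For the first component, alternating steps +6, −8, +6, −8, …: 30, 36, 28, 34, 26, 32, 24 → 30.

30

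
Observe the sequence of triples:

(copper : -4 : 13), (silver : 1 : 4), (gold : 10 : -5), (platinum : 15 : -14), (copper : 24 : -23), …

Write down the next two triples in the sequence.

Metal — repeats copper → silver → gold → platinum: copper, silver, gold, platinum, copper → silver → gold.
For the second part, alternating steps +5, +9, +5, +9, …: -4, 1, 10, 15, 24 → 29 → 38.
For the third part, −9 each step: 13, 4, -5, -14, -23 → -32 → -41.
So the next two triples are (silver : 29 : -32) and (gold : 38 : -41).

(silver : 29 : -32), (gold : 38 : -41)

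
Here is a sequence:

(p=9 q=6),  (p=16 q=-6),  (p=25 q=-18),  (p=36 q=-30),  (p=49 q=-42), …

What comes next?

(p=64 q=-54)

P: perfect squares: 3², 4², 5², …; 9, 16, 25, 36, 49 → 64.
Q goes 6, -6, -18, -30, -42 → -54 (−12 each step).
Putting it together: (p=64 q=-54).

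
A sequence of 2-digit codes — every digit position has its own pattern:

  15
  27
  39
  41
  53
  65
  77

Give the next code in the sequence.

89

First digit goes 1, 2, 3, 4, 5, 6, 7 → 8 (+1 each step, mod 10).
Second digit — +2 each step, mod 10: 5, 7, 9, 1, 3, 5, 7 → 9.
Putting it together: 89.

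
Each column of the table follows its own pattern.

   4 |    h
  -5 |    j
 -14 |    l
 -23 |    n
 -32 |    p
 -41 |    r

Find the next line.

First component — −9 each step: 4, -5, -14, -23, -32, -41 → -50.
For the letter, letters move forward 2 places in the alphabet: h, j, l, n, p, r → t.
Putting it together: -50  t.

-50  t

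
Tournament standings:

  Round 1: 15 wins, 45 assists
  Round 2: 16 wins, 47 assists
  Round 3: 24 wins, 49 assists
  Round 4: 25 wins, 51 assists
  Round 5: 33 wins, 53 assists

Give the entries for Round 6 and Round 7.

34 wins, 55 assists; 42 wins, 57 assists

Wins: alternating steps +1, +8, +1, +8, …; 15, 16, 24, 25, 33 → 34 → 42.
For the assists, +2 each step: 45, 47, 49, 51, 53 → 55 → 57.
Putting the parts together: 34 wins, 55 assists and then 42 wins, 57 assists.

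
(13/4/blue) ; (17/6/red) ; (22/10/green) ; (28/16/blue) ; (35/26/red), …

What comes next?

(43/42/green)

For the first slot, differences are 4, 5, 6, … (increasing by 1 each time): 13, 17, 22, 28, 35 → 43.
Second slot: each term is the sum of the two before it; 4, 6, 10, 16, 26 → 42.
For the colour, repeats blue → red → green: blue, red, green, blue, red → green.
Putting it together: (43/42/green).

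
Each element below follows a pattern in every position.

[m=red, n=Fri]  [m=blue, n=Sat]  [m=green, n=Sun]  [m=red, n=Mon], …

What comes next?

[m=blue, n=Tue]

M — repeats red → blue → green: red, blue, green, red → blue.
N goes Fri, Sat, Sun, Mon → Tue (runs through the weekdays Mon→Sun).
So the next element is [m=blue, n=Tue].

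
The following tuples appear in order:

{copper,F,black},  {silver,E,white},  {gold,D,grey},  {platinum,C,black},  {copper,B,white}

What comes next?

{silver,A,grey}

For the metal, repeats copper → silver → gold → platinum: copper, silver, gold, platinum, copper → silver.
Letter: letters move back 1 place in the alphabet, so F, E, D, C, B → A.
Shade: black, white, grey, black, white → grey (repeats black → white → grey).
Putting it together: {silver,A,grey}.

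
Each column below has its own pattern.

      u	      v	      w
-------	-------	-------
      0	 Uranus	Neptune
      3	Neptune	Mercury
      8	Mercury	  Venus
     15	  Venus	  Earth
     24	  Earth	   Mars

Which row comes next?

Column u: 0, 3, 8, 15, 24 → 35 (differences are 3, 5, 7, … (increasing by 2 each time)).
Column v: runs through the planets Mercury→Neptune, so Uranus, Neptune, Mercury, Venus, Earth → Mars.
Column w: Neptune, Mercury, Venus, Earth, Mars → Jupiter (runs through the planets Mercury→Neptune).
Putting it together: 35  Mars  Jupiter.

35  Mars  Jupiter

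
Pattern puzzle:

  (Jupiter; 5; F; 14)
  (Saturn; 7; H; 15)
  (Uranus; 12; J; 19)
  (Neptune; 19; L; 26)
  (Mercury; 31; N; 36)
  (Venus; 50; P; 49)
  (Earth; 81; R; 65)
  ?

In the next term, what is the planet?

Planet: runs through the planets Mercury→Neptune, so Jupiter, Saturn, Uranus, Neptune, Mercury, Venus, Earth → Mars.

Mars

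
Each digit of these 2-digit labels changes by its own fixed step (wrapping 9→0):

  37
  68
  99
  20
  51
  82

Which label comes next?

13

First digit: +3 each step, mod 10; 3, 6, 9, 2, 5, 8 → 1.
Second digit: 7, 8, 9, 0, 1, 2 → 3 (+1 each step, mod 10).
Combining the parts gives 13.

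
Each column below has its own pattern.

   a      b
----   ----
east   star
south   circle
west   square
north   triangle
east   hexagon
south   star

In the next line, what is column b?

Column b: star, circle, square, triangle, hexagon, star → circle (repeats star → circle → square → triangle → hexagon).

circle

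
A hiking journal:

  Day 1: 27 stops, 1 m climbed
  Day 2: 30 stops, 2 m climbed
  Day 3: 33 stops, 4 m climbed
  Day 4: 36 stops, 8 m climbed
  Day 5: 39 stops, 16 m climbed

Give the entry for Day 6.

42 stops, 32 m climbed

Stops: 27, 30, 33, 36, 39 → 42 (+3 each step).
M climbed: ×2 each step, so 1, 2, 4, 8, 16 → 32.
Putting it together: 42 stops, 32 m climbed.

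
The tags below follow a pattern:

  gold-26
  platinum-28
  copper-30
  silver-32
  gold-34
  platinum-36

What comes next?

copper-38

Metal: repeats gold → platinum → copper → silver; gold, platinum, copper, silver, gold, platinum → copper.
Second component: 26, 28, 30, 32, 34, 36 → 38 (+2 each step).
Combining the parts gives copper-38.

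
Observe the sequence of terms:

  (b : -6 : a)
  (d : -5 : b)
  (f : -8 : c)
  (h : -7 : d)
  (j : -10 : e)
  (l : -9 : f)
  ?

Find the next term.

(n : -12 : g)

First letter: letters move forward 2 places in the alphabet, so b, d, f, h, j, l → n.
Second part — alternating steps +1, −3, +1, −3, …: -6, -5, -8, -7, -10, -9 → -12.
Second letter: a, b, c, d, e, f → g (letters move forward 1 place in the alphabet).
Combining the parts gives (n : -12 : g).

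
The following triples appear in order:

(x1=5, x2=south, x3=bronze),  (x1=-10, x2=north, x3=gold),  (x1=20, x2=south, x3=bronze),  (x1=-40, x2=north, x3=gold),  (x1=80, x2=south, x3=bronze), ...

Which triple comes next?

X1: ×(-2) each step; 5, -10, 20, -40, 80 → -160.
X2 — alternates south ↔ north: south, north, south, north, south → north.
X3 — alternates bronze ↔ gold: bronze, gold, bronze, gold, bronze → gold.
So the next triple is (x1=-160, x2=north, x3=gold).

(x1=-160, x2=north, x3=gold)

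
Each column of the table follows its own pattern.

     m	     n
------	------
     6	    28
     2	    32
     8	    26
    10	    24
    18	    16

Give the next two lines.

Column m: each term is the sum of the two before it; 6, 2, 8, 10, 18 → 28 → 46.
Column n: together with the column m always sums to 34, so 28, 32, 26, 24, 16 → 6 → -12.
Putting the parts together: 28  6 and then 46  -12.

28  6; 46  -12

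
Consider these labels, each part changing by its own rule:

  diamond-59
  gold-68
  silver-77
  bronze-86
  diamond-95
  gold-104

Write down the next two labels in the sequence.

silver-113, bronze-122

Rank: repeats diamond → gold → silver → bronze, so diamond, gold, silver, bronze, diamond, gold → silver → bronze.
Second component: +9 each step, so 59, 68, 77, 86, 95, 104 → 113 → 122.
So the next two labels are silver-113 and bronze-122.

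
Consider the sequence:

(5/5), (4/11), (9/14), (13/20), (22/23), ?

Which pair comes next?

First entry: each term is the sum of the two before it; 5, 4, 9, 13, 22 → 35.
Second entry: 5, 11, 14, 20, 23 → 29 (alternating steps +6, +3, +6, +3, …).
Combining the parts gives (35/29).

(35/29)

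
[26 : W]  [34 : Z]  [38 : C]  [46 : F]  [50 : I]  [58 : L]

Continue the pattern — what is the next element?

[62 : O]

First component: alternating steps +8, +4, +8, +4, …; 26, 34, 38, 46, 50, 58 → 62.
For the letter, letters move forward 3 places in the alphabet, wrapping Z→A: W, Z, C, F, I, L → O.
Combining the parts gives [62 : O].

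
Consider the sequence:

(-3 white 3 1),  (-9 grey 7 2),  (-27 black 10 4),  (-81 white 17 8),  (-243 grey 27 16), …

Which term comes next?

(-729 black 44 32)

First coordinate goes -3, -9, -27, -81, -243 → -729 (×3 each step).
Shade: repeats white → grey → black; white, grey, black, white, grey → black.
Third coordinate — each term is the sum of the two before it: 3, 7, 10, 17, 27 → 44.
Fourth coordinate goes 1, 2, 4, 8, 16 → 32 (×2 each step).
So the next term is (-729 black 44 32).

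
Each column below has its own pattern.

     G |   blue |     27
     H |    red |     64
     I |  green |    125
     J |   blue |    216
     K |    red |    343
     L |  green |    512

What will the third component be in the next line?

Third component goes 27, 64, 125, 216, 343, 512 → 729 (perfect cubes: 3³, 4³, 5³, …).

729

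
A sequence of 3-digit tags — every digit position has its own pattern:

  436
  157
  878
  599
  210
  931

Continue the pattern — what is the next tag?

652

First digit goes 4, 1, 8, 5, 2, 9 → 6 (−3 each step, mod 10).
Second digit — +2 each step, mod 10: 3, 5, 7, 9, 1, 3 → 5.
Third digit: +1 each step, mod 10, so 6, 7, 8, 9, 0, 1 → 2.
So the next tag is 652.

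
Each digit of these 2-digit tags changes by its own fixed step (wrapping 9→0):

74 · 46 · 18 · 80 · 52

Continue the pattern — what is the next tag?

24

First digit: −3 each step, mod 10; 7, 4, 1, 8, 5 → 2.
Second digit goes 4, 6, 8, 0, 2 → 4 (+2 each step, mod 10).
So the next tag is 24.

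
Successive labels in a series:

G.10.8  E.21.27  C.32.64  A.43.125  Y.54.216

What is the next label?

W.65.343

Letter: letters move back 2 places in the alphabet, wrapping A→Z; G, E, C, A, Y → W.
Second component: 10, 21, 32, 43, 54 → 65 (+11 each step).
Third component: perfect cubes: 2³, 3³, 4³, …, so 8, 27, 64, 125, 216 → 343.
Putting it together: W.65.343.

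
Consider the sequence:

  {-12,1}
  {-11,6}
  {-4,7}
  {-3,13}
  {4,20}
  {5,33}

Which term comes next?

First slot — alternating steps +1, +7, +1, +7, …: -12, -11, -4, -3, 4, 5 → 12.
Second slot goes 1, 6, 7, 13, 20, 33 → 53 (each term is the sum of the two before it).
Putting it together: {12,53}.

{12,53}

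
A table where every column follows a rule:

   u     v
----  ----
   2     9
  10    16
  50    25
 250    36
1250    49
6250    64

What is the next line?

Column u: ×5 each step; 2, 10, 50, 250, 1250, 6250 → 31250.
Column v — perfect squares: 3², 4², 5², …: 9, 16, 25, 36, 49, 64 → 81.
Putting it together: 31250  81.

31250  81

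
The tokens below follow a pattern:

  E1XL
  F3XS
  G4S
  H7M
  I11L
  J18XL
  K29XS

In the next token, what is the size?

S

Letter — letters move forward 1 place in the alphabet: E, F, G, H, I, J, K → L.
For the second component, each term is the sum of the two before it: 1, 3, 4, 7, 11, 18, 29 → 47.
Size: repeats XL → XS → S → M → L; XL, XS, S, M, L, XL, XS → S.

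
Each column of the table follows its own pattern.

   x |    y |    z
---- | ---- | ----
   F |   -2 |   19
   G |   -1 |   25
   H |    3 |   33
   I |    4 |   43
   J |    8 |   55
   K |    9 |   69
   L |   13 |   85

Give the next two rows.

Column x — letters move forward 1 place in the alphabet: F, G, H, I, J, K, L → M → N.
Column y: -2, -1, 3, 4, 8, 9, 13 → 14 → 18 (alternating steps +1, +4, +1, +4, …).
Column z goes 19, 25, 33, 43, 55, 69, 85 → 103 → 123 (differences are 6, 8, 10, … (increasing by 2 each time)).
So the next two rows are M  14  103 and N  18  123.

M  14  103; N  18  123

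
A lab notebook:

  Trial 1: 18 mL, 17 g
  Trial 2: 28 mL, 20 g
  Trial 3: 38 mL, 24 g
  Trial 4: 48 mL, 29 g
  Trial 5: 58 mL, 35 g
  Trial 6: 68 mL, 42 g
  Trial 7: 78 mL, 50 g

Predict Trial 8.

88 mL, 59 g

For the mL, +10 each step: 18, 28, 38, 48, 58, 68, 78 → 88.
For the g, differences are 3, 4, 5, … (increasing by 1 each time): 17, 20, 24, 29, 35, 42, 50 → 59.
Combining the parts gives 88 mL, 59 g.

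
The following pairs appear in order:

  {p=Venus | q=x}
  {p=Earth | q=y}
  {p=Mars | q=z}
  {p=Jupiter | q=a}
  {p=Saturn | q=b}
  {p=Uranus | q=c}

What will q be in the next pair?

Q: letters move forward 1 place in the alphabet, wrapping Z→A, so x, y, z, a, b, c → d.

d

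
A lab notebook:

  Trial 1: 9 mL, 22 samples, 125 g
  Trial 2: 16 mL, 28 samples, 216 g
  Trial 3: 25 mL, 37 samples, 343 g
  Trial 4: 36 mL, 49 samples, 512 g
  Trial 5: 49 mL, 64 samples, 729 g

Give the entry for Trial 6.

ML: 9, 16, 25, 36, 49 → 64 (perfect squares: 3², 4², 5², …).
Samples — differences are 6, 9, 12, … (increasing by 3 each time): 22, 28, 37, 49, 64 → 82.
G: 125, 216, 343, 512, 729 → 1000 (perfect cubes: 5³, 6³, 7³, …).
Combining the parts gives 64 mL, 82 samples, 1000 g.

64 mL, 82 samples, 1000 g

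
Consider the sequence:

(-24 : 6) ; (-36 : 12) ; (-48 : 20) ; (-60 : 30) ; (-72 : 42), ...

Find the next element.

First entry: −12 each step, so -24, -36, -48, -60, -72 → -84.
Second entry — differences are 6, 8, 10, … (increasing by 2 each time): 6, 12, 20, 30, 42 → 56.
Putting it together: (-84 : 56).

(-84 : 56)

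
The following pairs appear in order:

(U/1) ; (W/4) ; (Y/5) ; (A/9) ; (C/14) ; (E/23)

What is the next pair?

(G/37)

Letter: letters move forward 2 places in the alphabet, wrapping Z→A; U, W, Y, A, C, E → G.
For the second component, each term is the sum of the two before it: 1, 4, 5, 9, 14, 23 → 37.
Combining the parts gives (G/37).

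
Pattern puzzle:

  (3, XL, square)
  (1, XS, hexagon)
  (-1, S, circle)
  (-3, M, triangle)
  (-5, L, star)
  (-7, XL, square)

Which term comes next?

First entry goes 3, 1, -1, -3, -5, -7 → -9 (−2 each step).
Size: repeats XL → XS → S → M → L; XL, XS, S, M, L, XL → XS.
For the shape, repeats square → hexagon → circle → triangle → star: square, hexagon, circle, triangle, star, square → hexagon.
Combining the parts gives (-9, XS, hexagon).

(-9, XS, hexagon)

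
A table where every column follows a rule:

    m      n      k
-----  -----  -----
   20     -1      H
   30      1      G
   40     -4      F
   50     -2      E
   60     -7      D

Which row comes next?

70  -5  C

Column m: +10 each step; 20, 30, 40, 50, 60 → 70.
For the column n, alternating steps +2, −5, +2, −5, …: -1, 1, -4, -2, -7 → -5.
Column k: letters move back 1 place in the alphabet, so H, G, F, E, D → C.
Putting it together: 70  -5  C.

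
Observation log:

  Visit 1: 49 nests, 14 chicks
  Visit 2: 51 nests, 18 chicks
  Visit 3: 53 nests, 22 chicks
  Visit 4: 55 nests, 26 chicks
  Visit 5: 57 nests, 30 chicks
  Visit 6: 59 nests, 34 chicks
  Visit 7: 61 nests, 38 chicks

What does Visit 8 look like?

63 nests, 42 chicks

Nests: +2 each step, so 49, 51, 53, 55, 57, 59, 61 → 63.
Chicks: +4 each step, so 14, 18, 22, 26, 30, 34, 38 → 42.
Combining the parts gives 63 nests, 42 chicks.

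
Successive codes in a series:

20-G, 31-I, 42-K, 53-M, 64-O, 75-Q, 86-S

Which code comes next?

97-U

First component: 20, 31, 42, 53, 64, 75, 86 → 97 (+11 each step).
Letter — letters move forward 2 places in the alphabet: G, I, K, M, O, Q, S → U.
Putting it together: 97-U.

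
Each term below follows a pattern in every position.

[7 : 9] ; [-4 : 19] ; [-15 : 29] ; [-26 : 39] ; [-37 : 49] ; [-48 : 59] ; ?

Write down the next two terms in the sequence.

[-59 : 69], [-70 : 79]

First slot: −11 each step; 7, -4, -15, -26, -37, -48 → -59 → -70.
For the second slot, +10 each step: 9, 19, 29, 39, 49, 59 → 69 → 79.
Putting the parts together: [-59 : 69] and then [-70 : 79].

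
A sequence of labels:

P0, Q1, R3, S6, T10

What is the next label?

U15

Letter: letters move forward 1 place in the alphabet; P, Q, R, S, T → U.
Second component — differences are 1, 2, 3, … (increasing by 1 each time): 0, 1, 3, 6, 10 → 15.
Combining the parts gives U15.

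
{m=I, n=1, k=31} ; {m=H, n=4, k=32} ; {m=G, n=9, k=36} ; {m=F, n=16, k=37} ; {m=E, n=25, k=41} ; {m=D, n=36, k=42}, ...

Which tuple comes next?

{m=C, n=49, k=46}

M: I, H, G, F, E, D → C (letters move back 1 place in the alphabet).
N: perfect squares: 1², 2², 3², …, so 1, 4, 9, 16, 25, 36 → 49.
For the k, alternating steps +1, +4, +1, +4, …: 31, 32, 36, 37, 41, 42 → 46.
Combining the parts gives {m=C, n=49, k=46}.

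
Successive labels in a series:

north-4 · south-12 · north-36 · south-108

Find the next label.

Direction: north, south, north, south → north (alternates north ↔ south).
Second component: 4, 12, 36, 108 → 324 (×3 each step).
Combining the parts gives north-324.

north-324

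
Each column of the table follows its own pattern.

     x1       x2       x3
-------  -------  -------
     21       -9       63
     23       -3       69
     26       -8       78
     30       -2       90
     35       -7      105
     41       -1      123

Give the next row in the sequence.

Column x1: differences are 2, 3, 4, … (increasing by 1 each time); 21, 23, 26, 30, 35, 41 → 48.
Column x2: alternating steps +6, −5, +6, −5, …; -9, -3, -8, -2, -7, -1 → -6.
Column x3: always 3 × the column x1, so 63, 69, 78, 90, 105, 123 → 144.
Putting it together: 48  -6  144.

48  -6  144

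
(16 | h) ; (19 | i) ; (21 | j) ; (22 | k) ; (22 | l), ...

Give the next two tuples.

(21 | m), (19 | n)

For the first part, differences are 3, 2, 1, … (decreasing by 1 each time): 16, 19, 21, 22, 22 → 21 → 19.
For the letter, letters move forward 1 place in the alphabet: h, i, j, k, l → m → n.
So the next two tuples are (21 | m) and (19 | n).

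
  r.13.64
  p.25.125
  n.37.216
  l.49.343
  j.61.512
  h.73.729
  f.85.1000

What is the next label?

d.97.1331

Letter — letters move back 2 places in the alphabet: r, p, n, l, j, h, f → d.
Second component: +12 each step; 13, 25, 37, 49, 61, 73, 85 → 97.
For the third component, perfect cubes: 4³, 5³, 6³, …: 64, 125, 216, 343, 512, 729, 1000 → 1331.
Combining the parts gives d.97.1331.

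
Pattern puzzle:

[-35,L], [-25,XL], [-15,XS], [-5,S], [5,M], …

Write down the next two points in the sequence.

First slot — +10 each step: -35, -25, -15, -5, 5 → 15 → 25.
Size: runs through clothing sizes XS→XL, so L, XL, XS, S, M → L → XL.
Putting the parts together: [15,L] and then [25,XL].

[15,L], [25,XL]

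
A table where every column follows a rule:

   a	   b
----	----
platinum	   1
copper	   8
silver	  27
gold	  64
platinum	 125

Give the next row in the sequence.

Column a: platinum, copper, silver, gold, platinum → copper (repeats platinum → copper → silver → gold).
Column b goes 1, 8, 27, 64, 125 → 216 (perfect cubes: 1³, 2³, 3³, …).
So the next row is copper  216.

copper  216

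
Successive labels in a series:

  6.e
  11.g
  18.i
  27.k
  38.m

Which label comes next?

51.o

First component: 6, 11, 18, 27, 38 → 51 (differences are 5, 7, 9, … (increasing by 2 each time)).
Letter — letters move forward 2 places in the alphabet: e, g, i, k, m → o.
So the next label is 51.o.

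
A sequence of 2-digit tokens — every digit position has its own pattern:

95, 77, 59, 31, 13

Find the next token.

First digit: 9, 7, 5, 3, 1 → 9 (−2 each step, mod 10).
For the second digit, +2 each step, mod 10: 5, 7, 9, 1, 3 → 5.
Combining the parts gives 95.

95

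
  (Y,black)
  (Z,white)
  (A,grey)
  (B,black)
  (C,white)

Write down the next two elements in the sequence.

(D,grey), (E,black)

Letter: letters move forward 1 place in the alphabet, wrapping Z→A; Y, Z, A, B, C → D → E.
Shade: repeats black → white → grey, so black, white, grey, black, white → grey → black.
Putting the parts together: (D,grey) and then (E,black).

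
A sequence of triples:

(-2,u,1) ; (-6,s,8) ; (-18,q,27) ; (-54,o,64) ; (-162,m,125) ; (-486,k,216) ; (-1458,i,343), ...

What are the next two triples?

First coordinate: ×3 each step; -2, -6, -18, -54, -162, -486, -1458 → -4374 → -13122.
Letter: letters move back 2 places in the alphabet; u, s, q, o, m, k, i → g → e.
Third coordinate: perfect cubes: 1³, 2³, 3³, …, so 1, 8, 27, 64, 125, 216, 343 → 512 → 729.
So the next two triples are (-4374,g,512) and (-13122,e,729).

(-4374,g,512), (-13122,e,729)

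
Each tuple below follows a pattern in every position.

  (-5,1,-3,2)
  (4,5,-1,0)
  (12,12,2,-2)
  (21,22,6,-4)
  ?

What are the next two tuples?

(29,35,11,-6), (38,51,17,-8)

First coordinate: alternating steps +9, +8, +9, +8, …; -5, 4, 12, 21 → 29 → 38.
Second coordinate: differences are 4, 7, 10, … (increasing by 3 each time), so 1, 5, 12, 22 → 35 → 51.
Third coordinate: differences are 2, 3, 4, … (increasing by 1 each time); -3, -1, 2, 6 → 11 → 17.
Fourth coordinate — −2 each step: 2, 0, -2, -4 → -6 → -8.
Putting the parts together: (29,35,11,-6) and then (38,51,17,-8).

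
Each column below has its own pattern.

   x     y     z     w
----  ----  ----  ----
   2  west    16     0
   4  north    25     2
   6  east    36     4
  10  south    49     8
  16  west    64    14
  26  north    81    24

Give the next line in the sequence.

Column x — each term is the sum of the two before it: 2, 4, 6, 10, 16, 26 → 42.
Column y: west, north, east, south, west, north → east (repeats west → north → east → south).
Column z: perfect squares: 4², 5², 6², …; 16, 25, 36, 49, 64, 81 → 100.
Column w goes 0, 2, 4, 8, 14, 24 → 40 (always 2 less than the column x).
Combining the parts gives 42  east  100  40.

42  east  100  40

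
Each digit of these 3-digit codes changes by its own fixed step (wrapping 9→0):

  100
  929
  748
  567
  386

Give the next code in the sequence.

105

First digit: 1, 9, 7, 5, 3 → 1 (−2 each step, mod 10).
Second digit — +2 each step, mod 10: 0, 2, 4, 6, 8 → 0.
For the third digit, −1 each step, mod 10: 0, 9, 8, 7, 6 → 5.
So the next code is 105.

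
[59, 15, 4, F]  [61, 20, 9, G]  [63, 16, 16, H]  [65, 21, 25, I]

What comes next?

First part goes 59, 61, 63, 65 → 67 (+2 each step).
Second part: alternating steps +5, −4, +5, −4, …; 15, 20, 16, 21 → 17.
For the third part, perfect squares: 2², 3², 4², …: 4, 9, 16, 25 → 36.
Letter: letters move forward 1 place in the alphabet; F, G, H, I → J.
Putting it together: [67, 17, 36, J].

[67, 17, 36, J]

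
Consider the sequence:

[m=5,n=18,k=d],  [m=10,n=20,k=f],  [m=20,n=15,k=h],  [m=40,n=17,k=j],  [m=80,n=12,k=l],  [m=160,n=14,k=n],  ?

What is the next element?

M goes 5, 10, 20, 40, 80, 160 → 320 (×2 each step).
N goes 18, 20, 15, 17, 12, 14 → 9 (alternating steps +2, −5, +2, −5, …).
For the k, letters move forward 2 places in the alphabet: d, f, h, j, l, n → p.
So the next element is [m=320,n=9,k=p].

[m=320,n=9,k=p]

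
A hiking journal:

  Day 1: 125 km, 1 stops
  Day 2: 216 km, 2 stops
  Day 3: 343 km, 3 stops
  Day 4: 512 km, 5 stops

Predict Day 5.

Km goes 125, 216, 343, 512 → 729 (perfect cubes: 5³, 6³, 7³, …).
Stops goes 1, 2, 3, 5 → 8 (each term is the sum of the two before it).
Combining the parts gives 729 km, 8 stops.

729 km, 8 stops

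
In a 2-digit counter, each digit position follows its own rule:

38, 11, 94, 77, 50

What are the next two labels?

First digit: 3, 1, 9, 7, 5 → 3 → 1 (−2 each step, mod 10).
Second digit: +3 each step, mod 10; 8, 1, 4, 7, 0 → 3 → 6.
So the next two labels are 33 and 16.

33, 16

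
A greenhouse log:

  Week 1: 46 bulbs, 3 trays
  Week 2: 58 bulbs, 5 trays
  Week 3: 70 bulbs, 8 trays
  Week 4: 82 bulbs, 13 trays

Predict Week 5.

94 bulbs, 21 trays

Bulbs — +12 each step: 46, 58, 70, 82 → 94.
Trays — each term is the sum of the two before it: 3, 5, 8, 13 → 21.
Combining the parts gives 94 bulbs, 21 trays.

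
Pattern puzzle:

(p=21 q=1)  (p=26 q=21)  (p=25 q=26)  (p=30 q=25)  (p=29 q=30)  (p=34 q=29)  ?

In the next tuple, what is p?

P: alternating steps +5, −1, +5, −1, …; 21, 26, 25, 30, 29, 34 → 33.
Q: 1, 21, 26, 25, 30, 29 → 34 (always the previous value of the p).

33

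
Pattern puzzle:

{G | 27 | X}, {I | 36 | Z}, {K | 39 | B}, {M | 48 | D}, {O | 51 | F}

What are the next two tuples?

For the first letter, letters move forward 2 places in the alphabet: G, I, K, M, O → Q → S.
For the second slot, alternating steps +9, +3, +9, +3, …: 27, 36, 39, 48, 51 → 60 → 63.
For the second letter, letters move forward 2 places in the alphabet, wrapping Z→A: X, Z, B, D, F → H → J.
So the next two tuples are {Q | 60 | H} and {S | 63 | J}.

{Q | 60 | H}, {S | 63 | J}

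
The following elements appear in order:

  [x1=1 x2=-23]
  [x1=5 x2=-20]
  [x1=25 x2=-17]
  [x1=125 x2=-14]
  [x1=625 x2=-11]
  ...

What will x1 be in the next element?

3125

For the x1, ×5 each step: 1, 5, 25, 125, 625 → 3125.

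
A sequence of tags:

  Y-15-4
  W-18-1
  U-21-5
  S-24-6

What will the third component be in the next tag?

11

Letter goes Y, W, U, S → Q (letters move back 2 places in the alphabet).
Second component: 15, 18, 21, 24 → 27 (+3 each step).
Third component: 4, 1, 5, 6 → 11 (each term is the sum of the two before it).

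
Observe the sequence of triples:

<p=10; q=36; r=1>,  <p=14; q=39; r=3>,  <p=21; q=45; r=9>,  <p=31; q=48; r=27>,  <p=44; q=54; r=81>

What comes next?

<p=60; q=57; r=243>

P goes 10, 14, 21, 31, 44 → 60 (differences are 4, 7, 10, … (increasing by 3 each time)).
Q: 36, 39, 45, 48, 54 → 57 (alternating steps +3, +6, +3, +6, …).
R: ×3 each step, so 1, 3, 9, 27, 81 → 243.
Combining the parts gives <p=60; q=57; r=243>.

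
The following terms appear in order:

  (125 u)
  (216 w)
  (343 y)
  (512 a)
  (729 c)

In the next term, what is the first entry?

First entry: 125, 216, 343, 512, 729 → 1000 (perfect cubes: 5³, 6³, 7³, …).

1000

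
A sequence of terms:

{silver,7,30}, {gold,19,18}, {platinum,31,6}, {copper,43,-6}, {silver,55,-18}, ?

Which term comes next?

{gold,67,-30}

Metal: repeats silver → gold → platinum → copper; silver, gold, platinum, copper, silver → gold.
Second value goes 7, 19, 31, 43, 55 → 67 (+12 each step).
Third value: together with the second value always sums to 37; 30, 18, 6, -6, -18 → -30.
So the next term is {gold,67,-30}.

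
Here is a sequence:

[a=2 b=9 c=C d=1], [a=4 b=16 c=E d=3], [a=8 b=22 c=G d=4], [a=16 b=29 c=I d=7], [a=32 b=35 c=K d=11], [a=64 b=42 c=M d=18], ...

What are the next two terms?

[a=128 b=48 c=O d=29], [a=256 b=55 c=Q d=47]

A goes 2, 4, 8, 16, 32, 64 → 128 → 256 (×2 each step).
B goes 9, 16, 22, 29, 35, 42 → 48 → 55 (alternating steps +7, +6, +7, +6, …).
For the c, letters move forward 2 places in the alphabet: C, E, G, I, K, M → O → Q.
D: each term is the sum of the two before it, so 1, 3, 4, 7, 11, 18 → 29 → 47.
Putting the parts together: [a=128 b=48 c=O d=29] and then [a=256 b=55 c=Q d=47].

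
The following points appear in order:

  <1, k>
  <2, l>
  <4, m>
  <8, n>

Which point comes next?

<16, o>

First slot: 1, 2, 4, 8 → 16 (×2 each step).
For the letter, letters move forward 1 place in the alphabet: k, l, m, n → o.
Putting it together: <16, o>.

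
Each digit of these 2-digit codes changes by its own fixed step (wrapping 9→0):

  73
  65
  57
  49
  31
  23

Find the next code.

15

First digit: 7, 6, 5, 4, 3, 2 → 1 (−1 each step, mod 10).
Second digit — +2 each step, mod 10: 3, 5, 7, 9, 1, 3 → 5.
Combining the parts gives 15.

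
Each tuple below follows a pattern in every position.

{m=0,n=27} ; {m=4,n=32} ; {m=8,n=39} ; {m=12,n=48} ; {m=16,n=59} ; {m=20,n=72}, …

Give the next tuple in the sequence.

{m=24,n=87}

M — +4 each step: 0, 4, 8, 12, 16, 20 → 24.
N: 27, 32, 39, 48, 59, 72 → 87 (differences are 5, 7, 9, … (increasing by 2 each time)).
Putting it together: {m=24,n=87}.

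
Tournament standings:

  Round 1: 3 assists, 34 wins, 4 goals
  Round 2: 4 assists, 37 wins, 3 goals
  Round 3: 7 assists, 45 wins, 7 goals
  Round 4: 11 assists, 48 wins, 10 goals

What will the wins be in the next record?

Wins goes 34, 37, 45, 48 → 56 (alternating steps +3, +8, +3, +8, …).

56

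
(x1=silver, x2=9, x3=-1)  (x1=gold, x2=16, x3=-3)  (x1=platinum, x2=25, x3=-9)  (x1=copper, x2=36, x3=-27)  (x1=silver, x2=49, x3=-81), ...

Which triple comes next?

(x1=gold, x2=64, x3=-243)

X1: repeats silver → gold → platinum → copper, so silver, gold, platinum, copper, silver → gold.
For the x2, perfect squares: 3², 4², 5², …: 9, 16, 25, 36, 49 → 64.
For the x3, ×3 each step: -1, -3, -9, -27, -81 → -243.
Combining the parts gives (x1=gold, x2=64, x3=-243).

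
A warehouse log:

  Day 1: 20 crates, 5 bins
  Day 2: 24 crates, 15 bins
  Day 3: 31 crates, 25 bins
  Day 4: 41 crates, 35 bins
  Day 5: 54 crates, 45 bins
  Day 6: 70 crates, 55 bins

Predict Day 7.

Crates goes 20, 24, 31, 41, 54, 70 → 89 (differences are 4, 7, 10, … (increasing by 3 each time)).
Bins: +10 each step; 5, 15, 25, 35, 45, 55 → 65.
Putting it together: 89 crates, 65 bins.

89 crates, 65 bins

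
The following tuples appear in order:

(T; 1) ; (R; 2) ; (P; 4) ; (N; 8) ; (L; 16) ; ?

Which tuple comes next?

Letter: letters move back 2 places in the alphabet, so T, R, P, N, L → J.
Second component: ×2 each step, so 1, 2, 4, 8, 16 → 32.
Putting it together: (J; 32).

(J; 32)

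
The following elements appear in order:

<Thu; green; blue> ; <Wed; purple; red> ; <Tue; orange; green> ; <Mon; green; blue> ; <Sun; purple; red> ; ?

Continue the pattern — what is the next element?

Day: Thu, Wed, Tue, Mon, Sun → Sat (runs backward through the weekdays Mon→Sun).
First colour: repeats green → purple → orange, so green, purple, orange, green, purple → orange.
Second colour — repeats blue → red → green: blue, red, green, blue, red → green.
Putting it together: <Sat; orange; green>.

<Sat; orange; green>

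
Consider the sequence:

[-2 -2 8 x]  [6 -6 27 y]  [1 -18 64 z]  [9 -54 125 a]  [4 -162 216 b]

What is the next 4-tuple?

[12 -486 343 c]

First slot: -2, 6, 1, 9, 4 → 12 (alternating steps +8, −5, +8, −5, …).
Second slot: ×3 each step; -2, -6, -18, -54, -162 → -486.
For the third slot, perfect cubes: 2³, 3³, 4³, …: 8, 27, 64, 125, 216 → 343.
Letter — letters move forward 1 place in the alphabet, wrapping Z→A: x, y, z, a, b → c.
Putting it together: [12 -486 343 c].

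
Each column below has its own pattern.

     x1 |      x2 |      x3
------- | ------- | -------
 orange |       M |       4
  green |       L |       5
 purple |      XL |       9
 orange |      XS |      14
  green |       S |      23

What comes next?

purple  M  37

Column x1: repeats orange → green → purple; orange, green, purple, orange, green → purple.
Column x2: runs through clothing sizes XS→XL, so M, L, XL, XS, S → M.
For the column x3, each term is the sum of the two before it: 4, 5, 9, 14, 23 → 37.
Putting it together: purple  M  37.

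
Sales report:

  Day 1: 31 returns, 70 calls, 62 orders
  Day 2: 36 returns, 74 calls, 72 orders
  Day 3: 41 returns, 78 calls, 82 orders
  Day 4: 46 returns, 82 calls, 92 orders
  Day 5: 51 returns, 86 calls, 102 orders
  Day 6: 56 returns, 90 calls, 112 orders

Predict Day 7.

Returns: +5 each step, so 31, 36, 41, 46, 51, 56 → 61.
Calls: +4 each step, so 70, 74, 78, 82, 86, 90 → 94.
For the orders, always 2 × the returns: 62, 72, 82, 92, 102, 112 → 122.
So the next row is 61 returns, 94 calls, 122 orders.

61 returns, 94 calls, 122 orders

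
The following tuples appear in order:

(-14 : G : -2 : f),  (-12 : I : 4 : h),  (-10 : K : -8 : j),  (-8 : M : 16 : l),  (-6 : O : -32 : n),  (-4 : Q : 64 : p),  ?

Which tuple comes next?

First part: -14, -12, -10, -8, -6, -4 → -2 (+2 each step).
First letter — letters move forward 2 places in the alphabet: G, I, K, M, O, Q → S.
Third part — ×(-2) each step: -2, 4, -8, 16, -32, 64 → -128.
Second letter: f, h, j, l, n, p → r (letters move forward 2 places in the alphabet).
Putting it together: (-2 : S : -128 : r).

(-2 : S : -128 : r)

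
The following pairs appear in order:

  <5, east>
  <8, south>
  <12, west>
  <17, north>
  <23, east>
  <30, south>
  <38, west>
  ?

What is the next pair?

<47, north>

First slot: 5, 8, 12, 17, 23, 30, 38 → 47 (differences are 3, 4, 5, … (increasing by 1 each time)).
Direction: repeats east → south → west → north, so east, south, west, north, east, south, west → north.
So the next pair is <47, north>.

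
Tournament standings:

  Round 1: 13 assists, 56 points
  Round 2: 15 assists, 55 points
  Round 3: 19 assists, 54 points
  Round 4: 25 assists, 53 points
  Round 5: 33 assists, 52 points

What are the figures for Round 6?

43 assists, 51 points

For the assists, differences are 2, 4, 6, … (increasing by 2 each time): 13, 15, 19, 25, 33 → 43.
For the points, −1 each step: 56, 55, 54, 53, 52 → 51.
Putting it together: 43 assists, 51 points.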